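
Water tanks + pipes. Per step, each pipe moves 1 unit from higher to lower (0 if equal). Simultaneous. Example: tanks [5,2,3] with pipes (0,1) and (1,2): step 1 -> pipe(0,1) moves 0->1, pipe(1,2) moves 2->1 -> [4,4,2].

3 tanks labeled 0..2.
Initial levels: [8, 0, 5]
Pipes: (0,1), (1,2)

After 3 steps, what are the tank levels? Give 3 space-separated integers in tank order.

Step 1: flows [0->1,2->1] -> levels [7 2 4]
Step 2: flows [0->1,2->1] -> levels [6 4 3]
Step 3: flows [0->1,1->2] -> levels [5 4 4]

Answer: 5 4 4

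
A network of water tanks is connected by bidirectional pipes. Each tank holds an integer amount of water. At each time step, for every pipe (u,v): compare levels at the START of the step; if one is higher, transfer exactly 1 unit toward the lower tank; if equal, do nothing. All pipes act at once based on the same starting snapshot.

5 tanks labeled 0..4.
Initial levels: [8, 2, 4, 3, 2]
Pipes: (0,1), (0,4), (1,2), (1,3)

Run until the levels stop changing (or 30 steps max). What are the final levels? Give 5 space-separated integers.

Step 1: flows [0->1,0->4,2->1,3->1] -> levels [6 5 3 2 3]
Step 2: flows [0->1,0->4,1->2,1->3] -> levels [4 4 4 3 4]
Step 3: flows [0=1,0=4,1=2,1->3] -> levels [4 3 4 4 4]
Step 4: flows [0->1,0=4,2->1,3->1] -> levels [3 6 3 3 4]
Step 5: flows [1->0,4->0,1->2,1->3] -> levels [5 3 4 4 3]
Step 6: flows [0->1,0->4,2->1,3->1] -> levels [3 6 3 3 4]
  -> period-2 cycle: step 6 state = step 4 state; never stabilizes
  -> state at step 30: (30-4) mod 2 = 0, same as step 4 -> [3 6 3 3 4]

Answer: 3 6 3 3 4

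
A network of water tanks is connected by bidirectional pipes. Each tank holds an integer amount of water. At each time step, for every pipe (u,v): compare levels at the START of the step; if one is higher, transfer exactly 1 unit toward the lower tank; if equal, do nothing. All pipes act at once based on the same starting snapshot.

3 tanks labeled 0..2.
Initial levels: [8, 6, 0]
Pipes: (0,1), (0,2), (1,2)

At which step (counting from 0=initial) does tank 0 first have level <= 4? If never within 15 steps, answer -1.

Step 1: flows [0->1,0->2,1->2] -> levels [6 6 2]
Step 2: flows [0=1,0->2,1->2] -> levels [5 5 4]
Step 3: flows [0=1,0->2,1->2] -> levels [4 4 6]
Tank 0 first reaches <=4 at step 3

Answer: 3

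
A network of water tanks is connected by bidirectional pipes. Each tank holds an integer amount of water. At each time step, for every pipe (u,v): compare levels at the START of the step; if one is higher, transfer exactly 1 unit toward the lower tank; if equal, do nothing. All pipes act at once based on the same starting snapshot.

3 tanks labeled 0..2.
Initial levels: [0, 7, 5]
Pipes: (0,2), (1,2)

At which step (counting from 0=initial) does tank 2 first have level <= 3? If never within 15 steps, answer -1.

Answer: -1

Derivation:
Step 1: flows [2->0,1->2] -> levels [1 6 5]
Step 2: flows [2->0,1->2] -> levels [2 5 5]
Step 3: flows [2->0,1=2] -> levels [3 5 4]
Step 4: flows [2->0,1->2] -> levels [4 4 4]
Step 5: flows [0=2,1=2] -> levels [4 4 4]
  -> stable; tank 2 stays at 4 > 3
Tank 2 never reaches <=3 within 15 steps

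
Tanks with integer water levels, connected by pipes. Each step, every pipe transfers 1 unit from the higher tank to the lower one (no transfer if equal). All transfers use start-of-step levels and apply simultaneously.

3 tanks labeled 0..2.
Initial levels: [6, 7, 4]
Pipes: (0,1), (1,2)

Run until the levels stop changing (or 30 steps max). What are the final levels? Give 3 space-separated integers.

Step 1: flows [1->0,1->2] -> levels [7 5 5]
Step 2: flows [0->1,1=2] -> levels [6 6 5]
Step 3: flows [0=1,1->2] -> levels [6 5 6]
Step 4: flows [0->1,2->1] -> levels [5 7 5]
Step 5: flows [1->0,1->2] -> levels [6 5 6]
  -> period-2 cycle: step 5 state = step 3 state; never stabilizes
  -> state at step 30: (30-3) mod 2 = 1, same as step 4 -> [5 7 5]

Answer: 5 7 5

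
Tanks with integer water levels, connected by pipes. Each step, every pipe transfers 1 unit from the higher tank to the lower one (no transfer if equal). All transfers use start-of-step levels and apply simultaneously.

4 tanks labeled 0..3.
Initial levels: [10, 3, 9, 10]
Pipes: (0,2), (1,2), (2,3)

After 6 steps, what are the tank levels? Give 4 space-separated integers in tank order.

Step 1: flows [0->2,2->1,3->2] -> levels [9 4 10 9]
Step 2: flows [2->0,2->1,2->3] -> levels [10 5 7 10]
Step 3: flows [0->2,2->1,3->2] -> levels [9 6 8 9]
Step 4: flows [0->2,2->1,3->2] -> levels [8 7 9 8]
Step 5: flows [2->0,2->1,2->3] -> levels [9 8 6 9]
Step 6: flows [0->2,1->2,3->2] -> levels [8 7 9 8]

Answer: 8 7 9 8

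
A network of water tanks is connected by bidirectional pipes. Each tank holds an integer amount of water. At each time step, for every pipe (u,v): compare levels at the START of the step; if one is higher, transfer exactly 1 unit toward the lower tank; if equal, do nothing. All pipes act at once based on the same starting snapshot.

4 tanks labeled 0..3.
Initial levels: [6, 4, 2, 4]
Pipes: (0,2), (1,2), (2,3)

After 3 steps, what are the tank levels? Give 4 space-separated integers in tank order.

Step 1: flows [0->2,1->2,3->2] -> levels [5 3 5 3]
Step 2: flows [0=2,2->1,2->3] -> levels [5 4 3 4]
Step 3: flows [0->2,1->2,3->2] -> levels [4 3 6 3]

Answer: 4 3 6 3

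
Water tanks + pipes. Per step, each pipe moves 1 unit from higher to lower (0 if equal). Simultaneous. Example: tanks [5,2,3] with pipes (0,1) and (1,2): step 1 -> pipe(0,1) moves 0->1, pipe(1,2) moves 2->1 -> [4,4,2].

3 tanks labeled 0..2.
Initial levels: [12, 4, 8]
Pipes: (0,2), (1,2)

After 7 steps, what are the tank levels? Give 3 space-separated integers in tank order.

Step 1: flows [0->2,2->1] -> levels [11 5 8]
Step 2: flows [0->2,2->1] -> levels [10 6 8]
Step 3: flows [0->2,2->1] -> levels [9 7 8]
Step 4: flows [0->2,2->1] -> levels [8 8 8]
Step 5: flows [0=2,1=2] -> levels [8 8 8]
  -> stable; steps 6..7 unchanged -> [8 8 8]

Answer: 8 8 8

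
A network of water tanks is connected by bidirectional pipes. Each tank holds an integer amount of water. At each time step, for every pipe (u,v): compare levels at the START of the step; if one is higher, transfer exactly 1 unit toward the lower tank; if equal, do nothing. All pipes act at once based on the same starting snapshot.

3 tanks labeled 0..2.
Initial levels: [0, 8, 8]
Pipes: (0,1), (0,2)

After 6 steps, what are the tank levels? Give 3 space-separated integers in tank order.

Answer: 4 6 6

Derivation:
Step 1: flows [1->0,2->0] -> levels [2 7 7]
Step 2: flows [1->0,2->0] -> levels [4 6 6]
Step 3: flows [1->0,2->0] -> levels [6 5 5]
Step 4: flows [0->1,0->2] -> levels [4 6 6]
  -> period-2 cycle: step 4 state = step 2 state
  -> state at step 6: (6-2) mod 2 = 0, same as step 2 -> [4 6 6]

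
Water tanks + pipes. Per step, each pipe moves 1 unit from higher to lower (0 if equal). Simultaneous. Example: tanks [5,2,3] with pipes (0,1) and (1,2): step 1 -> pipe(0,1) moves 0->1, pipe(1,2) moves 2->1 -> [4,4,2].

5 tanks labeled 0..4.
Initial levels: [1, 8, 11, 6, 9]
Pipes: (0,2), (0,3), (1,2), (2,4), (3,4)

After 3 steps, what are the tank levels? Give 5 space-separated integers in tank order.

Step 1: flows [2->0,3->0,2->1,2->4,4->3] -> levels [3 9 8 6 9]
Step 2: flows [2->0,3->0,1->2,4->2,4->3] -> levels [5 8 9 6 7]
Step 3: flows [2->0,3->0,2->1,2->4,4->3] -> levels [7 9 6 6 7]

Answer: 7 9 6 6 7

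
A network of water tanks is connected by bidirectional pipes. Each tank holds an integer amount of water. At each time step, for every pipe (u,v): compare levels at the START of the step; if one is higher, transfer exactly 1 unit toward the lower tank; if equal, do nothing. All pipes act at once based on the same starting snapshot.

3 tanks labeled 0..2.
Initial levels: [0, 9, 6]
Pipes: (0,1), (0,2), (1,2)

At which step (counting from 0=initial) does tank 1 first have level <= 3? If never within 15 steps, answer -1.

Step 1: flows [1->0,2->0,1->2] -> levels [2 7 6]
Step 2: flows [1->0,2->0,1->2] -> levels [4 5 6]
Step 3: flows [1->0,2->0,2->1] -> levels [6 5 4]
Step 4: flows [0->1,0->2,1->2] -> levels [4 5 6]
  -> period-2 cycle (repeats step 2); tank 1 never drops to <=3
Tank 1 never reaches <=3 within 15 steps

Answer: -1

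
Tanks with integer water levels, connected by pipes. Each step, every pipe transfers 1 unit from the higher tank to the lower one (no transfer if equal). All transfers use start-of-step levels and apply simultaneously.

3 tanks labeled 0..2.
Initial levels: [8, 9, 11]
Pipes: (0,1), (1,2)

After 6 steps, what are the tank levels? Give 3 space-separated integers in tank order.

Step 1: flows [1->0,2->1] -> levels [9 9 10]
Step 2: flows [0=1,2->1] -> levels [9 10 9]
Step 3: flows [1->0,1->2] -> levels [10 8 10]
Step 4: flows [0->1,2->1] -> levels [9 10 9]
  -> period-2 cycle: step 4 state = step 2 state
  -> state at step 6: (6-2) mod 2 = 0, same as step 2 -> [9 10 9]

Answer: 9 10 9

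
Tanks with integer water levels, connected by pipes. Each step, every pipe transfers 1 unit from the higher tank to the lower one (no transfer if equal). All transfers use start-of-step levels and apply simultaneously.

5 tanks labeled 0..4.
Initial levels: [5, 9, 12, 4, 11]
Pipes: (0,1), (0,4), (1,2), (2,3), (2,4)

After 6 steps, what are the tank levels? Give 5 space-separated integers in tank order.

Answer: 10 8 9 7 7

Derivation:
Step 1: flows [1->0,4->0,2->1,2->3,2->4] -> levels [7 9 9 5 11]
Step 2: flows [1->0,4->0,1=2,2->3,4->2] -> levels [9 8 9 6 9]
Step 3: flows [0->1,0=4,2->1,2->3,2=4] -> levels [8 10 7 7 9]
Step 4: flows [1->0,4->0,1->2,2=3,4->2] -> levels [10 8 9 7 7]
Step 5: flows [0->1,0->4,2->1,2->3,2->4] -> levels [8 10 6 8 9]
Step 6: flows [1->0,4->0,1->2,3->2,4->2] -> levels [10 8 9 7 7]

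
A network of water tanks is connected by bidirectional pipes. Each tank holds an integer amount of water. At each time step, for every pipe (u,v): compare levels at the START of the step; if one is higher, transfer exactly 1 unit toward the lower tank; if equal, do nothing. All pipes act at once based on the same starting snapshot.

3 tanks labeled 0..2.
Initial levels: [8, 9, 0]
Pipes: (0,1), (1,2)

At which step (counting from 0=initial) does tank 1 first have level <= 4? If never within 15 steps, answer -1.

Answer: -1

Derivation:
Step 1: flows [1->0,1->2] -> levels [9 7 1]
Step 2: flows [0->1,1->2] -> levels [8 7 2]
Step 3: flows [0->1,1->2] -> levels [7 7 3]
Step 4: flows [0=1,1->2] -> levels [7 6 4]
Step 5: flows [0->1,1->2] -> levels [6 6 5]
Step 6: flows [0=1,1->2] -> levels [6 5 6]
Step 7: flows [0->1,2->1] -> levels [5 7 5]
Step 8: flows [1->0,1->2] -> levels [6 5 6]
  -> period-2 cycle (repeats step 6); tank 1 never drops to <=4
Tank 1 never reaches <=4 within 15 steps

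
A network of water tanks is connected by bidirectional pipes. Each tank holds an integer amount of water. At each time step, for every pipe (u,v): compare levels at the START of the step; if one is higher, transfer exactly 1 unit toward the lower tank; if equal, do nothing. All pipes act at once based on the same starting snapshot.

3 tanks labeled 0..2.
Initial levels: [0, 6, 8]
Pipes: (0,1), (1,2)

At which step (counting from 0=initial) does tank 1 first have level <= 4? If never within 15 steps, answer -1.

Step 1: flows [1->0,2->1] -> levels [1 6 7]
Step 2: flows [1->0,2->1] -> levels [2 6 6]
Step 3: flows [1->0,1=2] -> levels [3 5 6]
Step 4: flows [1->0,2->1] -> levels [4 5 5]
Step 5: flows [1->0,1=2] -> levels [5 4 5]
Tank 1 first reaches <=4 at step 5

Answer: 5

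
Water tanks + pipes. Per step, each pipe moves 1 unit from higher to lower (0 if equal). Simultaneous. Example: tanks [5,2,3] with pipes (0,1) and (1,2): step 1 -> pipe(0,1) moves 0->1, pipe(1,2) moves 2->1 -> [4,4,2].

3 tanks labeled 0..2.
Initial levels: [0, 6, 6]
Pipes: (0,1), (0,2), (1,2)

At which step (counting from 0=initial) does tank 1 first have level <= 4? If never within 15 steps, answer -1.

Answer: 2

Derivation:
Step 1: flows [1->0,2->0,1=2] -> levels [2 5 5]
Step 2: flows [1->0,2->0,1=2] -> levels [4 4 4]
Tank 1 first reaches <=4 at step 2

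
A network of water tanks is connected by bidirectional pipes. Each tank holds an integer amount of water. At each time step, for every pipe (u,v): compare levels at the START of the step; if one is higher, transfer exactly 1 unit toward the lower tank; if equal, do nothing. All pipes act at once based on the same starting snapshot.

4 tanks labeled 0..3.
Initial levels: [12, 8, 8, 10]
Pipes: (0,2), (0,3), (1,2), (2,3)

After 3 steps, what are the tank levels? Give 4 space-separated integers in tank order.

Step 1: flows [0->2,0->3,1=2,3->2] -> levels [10 8 10 10]
Step 2: flows [0=2,0=3,2->1,2=3] -> levels [10 9 9 10]
Step 3: flows [0->2,0=3,1=2,3->2] -> levels [9 9 11 9]

Answer: 9 9 11 9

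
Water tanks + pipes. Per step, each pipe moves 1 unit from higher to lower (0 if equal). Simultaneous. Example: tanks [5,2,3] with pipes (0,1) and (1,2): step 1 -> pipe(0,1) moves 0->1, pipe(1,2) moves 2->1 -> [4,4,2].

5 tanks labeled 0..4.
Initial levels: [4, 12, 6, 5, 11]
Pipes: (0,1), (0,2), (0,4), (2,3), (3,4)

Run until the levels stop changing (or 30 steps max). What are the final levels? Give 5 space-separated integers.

Answer: 10 8 6 8 6

Derivation:
Step 1: flows [1->0,2->0,4->0,2->3,4->3] -> levels [7 11 4 7 9]
Step 2: flows [1->0,0->2,4->0,3->2,4->3] -> levels [8 10 6 7 7]
Step 3: flows [1->0,0->2,0->4,3->2,3=4] -> levels [7 9 8 6 8]
Step 4: flows [1->0,2->0,4->0,2->3,4->3] -> levels [10 8 6 8 6]
Step 5: flows [0->1,0->2,0->4,3->2,3->4] -> levels [7 9 8 6 8]
  -> period-2 cycle: step 5 state = step 3 state; never stabilizes
  -> state at step 30: (30-3) mod 2 = 1, same as step 4 -> [10 8 6 8 6]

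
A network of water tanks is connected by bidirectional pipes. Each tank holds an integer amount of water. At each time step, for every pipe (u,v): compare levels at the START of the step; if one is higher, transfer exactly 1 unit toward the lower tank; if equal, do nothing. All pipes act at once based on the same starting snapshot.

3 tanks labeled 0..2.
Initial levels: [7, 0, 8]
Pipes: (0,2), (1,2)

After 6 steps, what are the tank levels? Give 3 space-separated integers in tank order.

Step 1: flows [2->0,2->1] -> levels [8 1 6]
Step 2: flows [0->2,2->1] -> levels [7 2 6]
Step 3: flows [0->2,2->1] -> levels [6 3 6]
Step 4: flows [0=2,2->1] -> levels [6 4 5]
Step 5: flows [0->2,2->1] -> levels [5 5 5]
Step 6: flows [0=2,1=2] -> levels [5 5 5]

Answer: 5 5 5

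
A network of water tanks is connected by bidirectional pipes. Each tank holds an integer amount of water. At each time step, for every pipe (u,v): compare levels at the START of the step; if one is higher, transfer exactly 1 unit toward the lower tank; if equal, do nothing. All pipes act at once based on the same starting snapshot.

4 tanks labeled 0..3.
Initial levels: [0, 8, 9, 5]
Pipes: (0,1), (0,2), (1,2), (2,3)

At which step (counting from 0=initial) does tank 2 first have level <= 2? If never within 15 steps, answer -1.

Step 1: flows [1->0,2->0,2->1,2->3] -> levels [2 8 6 6]
Step 2: flows [1->0,2->0,1->2,2=3] -> levels [4 6 6 6]
Step 3: flows [1->0,2->0,1=2,2=3] -> levels [6 5 5 6]
Step 4: flows [0->1,0->2,1=2,3->2] -> levels [4 6 7 5]
Step 5: flows [1->0,2->0,2->1,2->3] -> levels [6 6 4 6]
Step 6: flows [0=1,0->2,1->2,3->2] -> levels [5 5 7 5]
Step 7: flows [0=1,2->0,2->1,2->3] -> levels [6 6 4 6]
  -> period-2 cycle (repeats step 5); tank 2 never drops to <=2
Tank 2 never reaches <=2 within 15 steps

Answer: -1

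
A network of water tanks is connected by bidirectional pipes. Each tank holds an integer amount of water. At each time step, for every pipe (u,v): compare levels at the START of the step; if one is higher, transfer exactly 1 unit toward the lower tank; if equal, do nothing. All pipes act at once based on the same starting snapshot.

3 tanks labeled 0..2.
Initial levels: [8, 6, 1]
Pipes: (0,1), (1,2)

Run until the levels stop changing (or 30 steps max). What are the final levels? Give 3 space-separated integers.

Step 1: flows [0->1,1->2] -> levels [7 6 2]
Step 2: flows [0->1,1->2] -> levels [6 6 3]
Step 3: flows [0=1,1->2] -> levels [6 5 4]
Step 4: flows [0->1,1->2] -> levels [5 5 5]
Step 5: flows [0=1,1=2] -> levels [5 5 5]
  -> stable (no change)

Answer: 5 5 5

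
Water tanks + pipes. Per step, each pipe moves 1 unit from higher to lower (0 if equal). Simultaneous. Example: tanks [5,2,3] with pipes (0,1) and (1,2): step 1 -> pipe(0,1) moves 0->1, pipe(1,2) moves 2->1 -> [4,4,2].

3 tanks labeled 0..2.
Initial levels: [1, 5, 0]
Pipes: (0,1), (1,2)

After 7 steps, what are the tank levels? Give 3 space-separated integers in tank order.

Answer: 2 3 1

Derivation:
Step 1: flows [1->0,1->2] -> levels [2 3 1]
Step 2: flows [1->0,1->2] -> levels [3 1 2]
Step 3: flows [0->1,2->1] -> levels [2 3 1]
  -> period-2 cycle: step 3 state = step 1 state
  -> state at step 7: (7-1) mod 2 = 0, same as step 1 -> [2 3 1]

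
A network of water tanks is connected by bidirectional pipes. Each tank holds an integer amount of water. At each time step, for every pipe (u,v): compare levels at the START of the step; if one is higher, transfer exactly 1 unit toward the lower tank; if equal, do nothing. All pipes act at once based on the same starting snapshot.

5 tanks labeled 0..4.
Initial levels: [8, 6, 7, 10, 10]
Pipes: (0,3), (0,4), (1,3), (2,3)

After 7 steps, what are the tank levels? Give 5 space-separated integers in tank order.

Step 1: flows [3->0,4->0,3->1,3->2] -> levels [10 7 8 7 9]
Step 2: flows [0->3,0->4,1=3,2->3] -> levels [8 7 7 9 10]
Step 3: flows [3->0,4->0,3->1,3->2] -> levels [10 8 8 6 9]
Step 4: flows [0->3,0->4,1->3,2->3] -> levels [8 7 7 9 10]
  -> period-2 cycle: step 4 state = step 2 state
  -> state at step 7: (7-2) mod 2 = 1, same as step 3 -> [10 8 8 6 9]

Answer: 10 8 8 6 9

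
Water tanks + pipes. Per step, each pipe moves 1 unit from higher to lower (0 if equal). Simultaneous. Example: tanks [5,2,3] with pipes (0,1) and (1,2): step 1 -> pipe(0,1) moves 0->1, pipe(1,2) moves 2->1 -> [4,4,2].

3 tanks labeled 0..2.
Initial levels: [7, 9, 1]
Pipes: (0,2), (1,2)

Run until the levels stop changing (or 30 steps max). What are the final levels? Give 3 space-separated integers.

Answer: 6 6 5

Derivation:
Step 1: flows [0->2,1->2] -> levels [6 8 3]
Step 2: flows [0->2,1->2] -> levels [5 7 5]
Step 3: flows [0=2,1->2] -> levels [5 6 6]
Step 4: flows [2->0,1=2] -> levels [6 6 5]
Step 5: flows [0->2,1->2] -> levels [5 5 7]
Step 6: flows [2->0,2->1] -> levels [6 6 5]
  -> period-2 cycle: step 6 state = step 4 state; never stabilizes
  -> state at step 30: (30-4) mod 2 = 0, same as step 4 -> [6 6 5]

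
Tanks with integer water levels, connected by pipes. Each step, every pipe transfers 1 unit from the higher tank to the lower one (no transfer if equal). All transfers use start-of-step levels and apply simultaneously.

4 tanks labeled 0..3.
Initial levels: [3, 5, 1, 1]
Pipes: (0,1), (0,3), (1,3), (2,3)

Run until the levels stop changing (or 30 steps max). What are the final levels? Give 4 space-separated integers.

Answer: 3 3 3 1

Derivation:
Step 1: flows [1->0,0->3,1->3,2=3] -> levels [3 3 1 3]
Step 2: flows [0=1,0=3,1=3,3->2] -> levels [3 3 2 2]
Step 3: flows [0=1,0->3,1->3,2=3] -> levels [2 2 2 4]
Step 4: flows [0=1,3->0,3->1,3->2] -> levels [3 3 3 1]
Step 5: flows [0=1,0->3,1->3,2->3] -> levels [2 2 2 4]
  -> period-2 cycle: step 5 state = step 3 state; never stabilizes
  -> state at step 30: (30-3) mod 2 = 1, same as step 4 -> [3 3 3 1]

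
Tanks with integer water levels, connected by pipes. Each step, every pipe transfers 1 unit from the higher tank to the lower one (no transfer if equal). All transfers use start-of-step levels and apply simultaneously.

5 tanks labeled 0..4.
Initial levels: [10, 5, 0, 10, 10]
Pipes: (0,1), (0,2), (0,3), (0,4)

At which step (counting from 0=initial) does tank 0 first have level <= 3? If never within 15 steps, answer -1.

Step 1: flows [0->1,0->2,0=3,0=4] -> levels [8 6 1 10 10]
Step 2: flows [0->1,0->2,3->0,4->0] -> levels [8 7 2 9 9]
Step 3: flows [0->1,0->2,3->0,4->0] -> levels [8 8 3 8 8]
Step 4: flows [0=1,0->2,0=3,0=4] -> levels [7 8 4 8 8]
Step 5: flows [1->0,0->2,3->0,4->0] -> levels [9 7 5 7 7]
Step 6: flows [0->1,0->2,0->3,0->4] -> levels [5 8 6 8 8]
Step 7: flows [1->0,2->0,3->0,4->0] -> levels [9 7 5 7 7]
  -> period-2 cycle (repeats step 5); tank 0 never drops to <=3
Tank 0 never reaches <=3 within 15 steps

Answer: -1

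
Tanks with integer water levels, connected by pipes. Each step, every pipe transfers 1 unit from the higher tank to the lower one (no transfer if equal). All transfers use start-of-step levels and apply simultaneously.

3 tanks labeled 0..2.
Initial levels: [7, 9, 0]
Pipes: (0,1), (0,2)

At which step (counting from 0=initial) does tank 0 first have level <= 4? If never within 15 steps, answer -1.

Step 1: flows [1->0,0->2] -> levels [7 8 1]
Step 2: flows [1->0,0->2] -> levels [7 7 2]
Step 3: flows [0=1,0->2] -> levels [6 7 3]
Step 4: flows [1->0,0->2] -> levels [6 6 4]
Step 5: flows [0=1,0->2] -> levels [5 6 5]
Step 6: flows [1->0,0=2] -> levels [6 5 5]
Step 7: flows [0->1,0->2] -> levels [4 6 6]
Tank 0 first reaches <=4 at step 7

Answer: 7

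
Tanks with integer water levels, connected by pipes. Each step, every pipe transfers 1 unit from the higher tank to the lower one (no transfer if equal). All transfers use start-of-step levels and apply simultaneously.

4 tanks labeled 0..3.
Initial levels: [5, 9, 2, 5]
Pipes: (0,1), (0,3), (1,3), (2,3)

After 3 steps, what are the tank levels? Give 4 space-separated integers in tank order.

Answer: 5 7 5 4

Derivation:
Step 1: flows [1->0,0=3,1->3,3->2] -> levels [6 7 3 5]
Step 2: flows [1->0,0->3,1->3,3->2] -> levels [6 5 4 6]
Step 3: flows [0->1,0=3,3->1,3->2] -> levels [5 7 5 4]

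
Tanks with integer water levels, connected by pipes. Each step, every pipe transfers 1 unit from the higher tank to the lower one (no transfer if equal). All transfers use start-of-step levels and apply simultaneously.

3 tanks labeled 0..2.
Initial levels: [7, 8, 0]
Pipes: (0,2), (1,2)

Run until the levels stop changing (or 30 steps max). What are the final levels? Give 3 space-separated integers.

Step 1: flows [0->2,1->2] -> levels [6 7 2]
Step 2: flows [0->2,1->2] -> levels [5 6 4]
Step 3: flows [0->2,1->2] -> levels [4 5 6]
Step 4: flows [2->0,2->1] -> levels [5 6 4]
  -> period-2 cycle: step 4 state = step 2 state; never stabilizes
  -> state at step 30: (30-2) mod 2 = 0, same as step 2 -> [5 6 4]

Answer: 5 6 4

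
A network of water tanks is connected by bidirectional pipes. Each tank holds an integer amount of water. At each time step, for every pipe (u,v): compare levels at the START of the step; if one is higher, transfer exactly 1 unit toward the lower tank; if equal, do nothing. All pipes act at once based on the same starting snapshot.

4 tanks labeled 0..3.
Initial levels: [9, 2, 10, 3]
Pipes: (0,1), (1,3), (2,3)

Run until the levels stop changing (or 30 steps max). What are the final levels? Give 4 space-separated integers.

Answer: 6 5 6 7

Derivation:
Step 1: flows [0->1,3->1,2->3] -> levels [8 4 9 3]
Step 2: flows [0->1,1->3,2->3] -> levels [7 4 8 5]
Step 3: flows [0->1,3->1,2->3] -> levels [6 6 7 5]
Step 4: flows [0=1,1->3,2->3] -> levels [6 5 6 7]
Step 5: flows [0->1,3->1,3->2] -> levels [5 7 7 5]
Step 6: flows [1->0,1->3,2->3] -> levels [6 5 6 7]
  -> period-2 cycle: step 6 state = step 4 state; never stabilizes
  -> state at step 30: (30-4) mod 2 = 0, same as step 4 -> [6 5 6 7]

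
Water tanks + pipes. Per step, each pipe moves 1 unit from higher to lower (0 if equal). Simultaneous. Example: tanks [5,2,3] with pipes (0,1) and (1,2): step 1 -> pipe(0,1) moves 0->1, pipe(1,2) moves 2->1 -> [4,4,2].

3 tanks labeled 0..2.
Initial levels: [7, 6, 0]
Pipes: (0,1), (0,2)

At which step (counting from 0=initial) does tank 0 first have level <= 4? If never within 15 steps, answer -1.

Step 1: flows [0->1,0->2] -> levels [5 7 1]
Step 2: flows [1->0,0->2] -> levels [5 6 2]
Step 3: flows [1->0,0->2] -> levels [5 5 3]
Step 4: flows [0=1,0->2] -> levels [4 5 4]
Tank 0 first reaches <=4 at step 4

Answer: 4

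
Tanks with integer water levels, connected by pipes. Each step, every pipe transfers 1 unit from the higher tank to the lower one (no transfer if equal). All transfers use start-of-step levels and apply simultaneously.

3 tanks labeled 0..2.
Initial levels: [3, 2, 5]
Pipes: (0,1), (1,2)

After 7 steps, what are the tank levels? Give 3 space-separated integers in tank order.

Step 1: flows [0->1,2->1] -> levels [2 4 4]
Step 2: flows [1->0,1=2] -> levels [3 3 4]
Step 3: flows [0=1,2->1] -> levels [3 4 3]
Step 4: flows [1->0,1->2] -> levels [4 2 4]
Step 5: flows [0->1,2->1] -> levels [3 4 3]
  -> period-2 cycle: step 5 state = step 3 state
  -> state at step 7: (7-3) mod 2 = 0, same as step 3 -> [3 4 3]

Answer: 3 4 3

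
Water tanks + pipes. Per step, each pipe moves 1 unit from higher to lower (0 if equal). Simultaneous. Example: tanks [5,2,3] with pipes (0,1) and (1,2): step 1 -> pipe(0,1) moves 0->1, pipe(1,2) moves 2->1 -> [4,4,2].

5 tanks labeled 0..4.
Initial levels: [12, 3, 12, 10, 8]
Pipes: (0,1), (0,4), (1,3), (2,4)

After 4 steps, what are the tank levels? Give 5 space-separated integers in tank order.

Answer: 9 8 10 8 10

Derivation:
Step 1: flows [0->1,0->4,3->1,2->4] -> levels [10 5 11 9 10]
Step 2: flows [0->1,0=4,3->1,2->4] -> levels [9 7 10 8 11]
Step 3: flows [0->1,4->0,3->1,4->2] -> levels [9 9 11 7 9]
Step 4: flows [0=1,0=4,1->3,2->4] -> levels [9 8 10 8 10]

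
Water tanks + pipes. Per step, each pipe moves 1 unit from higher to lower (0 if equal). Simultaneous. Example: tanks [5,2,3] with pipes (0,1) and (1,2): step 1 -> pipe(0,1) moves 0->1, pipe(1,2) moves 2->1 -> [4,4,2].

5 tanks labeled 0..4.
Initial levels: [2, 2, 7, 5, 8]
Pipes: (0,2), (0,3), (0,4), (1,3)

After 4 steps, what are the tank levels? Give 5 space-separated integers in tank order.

Answer: 6 4 5 4 5

Derivation:
Step 1: flows [2->0,3->0,4->0,3->1] -> levels [5 3 6 3 7]
Step 2: flows [2->0,0->3,4->0,1=3] -> levels [6 3 5 4 6]
Step 3: flows [0->2,0->3,0=4,3->1] -> levels [4 4 6 4 6]
Step 4: flows [2->0,0=3,4->0,1=3] -> levels [6 4 5 4 5]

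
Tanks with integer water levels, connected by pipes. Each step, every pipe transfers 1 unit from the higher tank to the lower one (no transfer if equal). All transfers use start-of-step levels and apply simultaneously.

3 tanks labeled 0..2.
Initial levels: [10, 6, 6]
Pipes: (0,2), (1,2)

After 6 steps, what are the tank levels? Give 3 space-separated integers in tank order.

Answer: 8 8 6

Derivation:
Step 1: flows [0->2,1=2] -> levels [9 6 7]
Step 2: flows [0->2,2->1] -> levels [8 7 7]
Step 3: flows [0->2,1=2] -> levels [7 7 8]
Step 4: flows [2->0,2->1] -> levels [8 8 6]
Step 5: flows [0->2,1->2] -> levels [7 7 8]
  -> period-2 cycle: step 5 state = step 3 state
  -> state at step 6: (6-3) mod 2 = 1, same as step 4 -> [8 8 6]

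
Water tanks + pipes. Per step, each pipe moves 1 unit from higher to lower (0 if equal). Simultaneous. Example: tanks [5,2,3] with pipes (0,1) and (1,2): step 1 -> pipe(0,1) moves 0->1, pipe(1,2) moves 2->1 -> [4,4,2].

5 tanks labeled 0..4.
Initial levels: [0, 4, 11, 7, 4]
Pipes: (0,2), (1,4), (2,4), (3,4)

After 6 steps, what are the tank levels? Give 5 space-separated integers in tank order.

Answer: 4 6 6 6 4

Derivation:
Step 1: flows [2->0,1=4,2->4,3->4] -> levels [1 4 9 6 6]
Step 2: flows [2->0,4->1,2->4,3=4] -> levels [2 5 7 6 6]
Step 3: flows [2->0,4->1,2->4,3=4] -> levels [3 6 5 6 6]
Step 4: flows [2->0,1=4,4->2,3=4] -> levels [4 6 5 6 5]
Step 5: flows [2->0,1->4,2=4,3->4] -> levels [5 5 4 5 7]
Step 6: flows [0->2,4->1,4->2,4->3] -> levels [4 6 6 6 4]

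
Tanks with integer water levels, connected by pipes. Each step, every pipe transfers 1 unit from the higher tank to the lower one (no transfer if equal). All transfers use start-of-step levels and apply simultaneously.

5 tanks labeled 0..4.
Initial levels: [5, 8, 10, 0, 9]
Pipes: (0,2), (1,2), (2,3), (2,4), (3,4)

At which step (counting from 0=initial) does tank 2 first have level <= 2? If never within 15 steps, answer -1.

Answer: -1

Derivation:
Step 1: flows [2->0,2->1,2->3,2->4,4->3] -> levels [6 9 6 2 9]
Step 2: flows [0=2,1->2,2->3,4->2,4->3] -> levels [6 8 7 4 7]
Step 3: flows [2->0,1->2,2->3,2=4,4->3] -> levels [7 7 6 6 6]
Step 4: flows [0->2,1->2,2=3,2=4,3=4] -> levels [6 6 8 6 6]
Step 5: flows [2->0,2->1,2->3,2->4,3=4] -> levels [7 7 4 7 7]
Step 6: flows [0->2,1->2,3->2,4->2,3=4] -> levels [6 6 8 6 6]
  -> period-2 cycle (repeats step 4); tank 2 never drops to <=2
Tank 2 never reaches <=2 within 15 steps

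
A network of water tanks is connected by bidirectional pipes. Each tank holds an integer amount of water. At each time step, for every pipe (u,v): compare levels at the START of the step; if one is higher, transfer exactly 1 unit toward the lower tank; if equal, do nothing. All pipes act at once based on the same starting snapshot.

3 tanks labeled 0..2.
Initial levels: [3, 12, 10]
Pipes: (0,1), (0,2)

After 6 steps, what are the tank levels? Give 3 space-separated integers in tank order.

Answer: 7 9 9

Derivation:
Step 1: flows [1->0,2->0] -> levels [5 11 9]
Step 2: flows [1->0,2->0] -> levels [7 10 8]
Step 3: flows [1->0,2->0] -> levels [9 9 7]
Step 4: flows [0=1,0->2] -> levels [8 9 8]
Step 5: flows [1->0,0=2] -> levels [9 8 8]
Step 6: flows [0->1,0->2] -> levels [7 9 9]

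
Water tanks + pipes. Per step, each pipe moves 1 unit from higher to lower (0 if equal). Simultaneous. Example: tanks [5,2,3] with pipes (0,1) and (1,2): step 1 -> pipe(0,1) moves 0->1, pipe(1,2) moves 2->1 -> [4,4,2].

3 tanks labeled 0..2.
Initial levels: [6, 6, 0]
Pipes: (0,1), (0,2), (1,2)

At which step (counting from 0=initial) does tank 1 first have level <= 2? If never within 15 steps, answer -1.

Answer: -1

Derivation:
Step 1: flows [0=1,0->2,1->2] -> levels [5 5 2]
Step 2: flows [0=1,0->2,1->2] -> levels [4 4 4]
Step 3: flows [0=1,0=2,1=2] -> levels [4 4 4]
  -> stable; tank 1 stays at 4 > 2
Tank 1 never reaches <=2 within 15 steps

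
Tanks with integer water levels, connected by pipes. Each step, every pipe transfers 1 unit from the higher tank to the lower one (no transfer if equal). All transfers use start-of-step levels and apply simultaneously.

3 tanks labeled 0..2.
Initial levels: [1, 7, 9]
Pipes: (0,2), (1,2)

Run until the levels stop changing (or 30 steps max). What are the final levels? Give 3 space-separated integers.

Step 1: flows [2->0,2->1] -> levels [2 8 7]
Step 2: flows [2->0,1->2] -> levels [3 7 7]
Step 3: flows [2->0,1=2] -> levels [4 7 6]
Step 4: flows [2->0,1->2] -> levels [5 6 6]
Step 5: flows [2->0,1=2] -> levels [6 6 5]
Step 6: flows [0->2,1->2] -> levels [5 5 7]
Step 7: flows [2->0,2->1] -> levels [6 6 5]
  -> period-2 cycle: step 7 state = step 5 state; never stabilizes
  -> state at step 30: (30-5) mod 2 = 1, same as step 6 -> [5 5 7]

Answer: 5 5 7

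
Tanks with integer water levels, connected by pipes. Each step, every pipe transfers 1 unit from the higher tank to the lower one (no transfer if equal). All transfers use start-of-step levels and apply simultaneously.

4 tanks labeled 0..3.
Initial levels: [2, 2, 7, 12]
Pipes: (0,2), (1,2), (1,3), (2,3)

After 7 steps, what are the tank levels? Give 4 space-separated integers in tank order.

Step 1: flows [2->0,2->1,3->1,3->2] -> levels [3 4 6 10]
Step 2: flows [2->0,2->1,3->1,3->2] -> levels [4 6 5 8]
Step 3: flows [2->0,1->2,3->1,3->2] -> levels [5 6 6 6]
Step 4: flows [2->0,1=2,1=3,2=3] -> levels [6 6 5 6]
Step 5: flows [0->2,1->2,1=3,3->2] -> levels [5 5 8 5]
Step 6: flows [2->0,2->1,1=3,2->3] -> levels [6 6 5 6]
  -> period-2 cycle: step 6 state = step 4 state
  -> state at step 7: (7-4) mod 2 = 1, same as step 5 -> [5 5 8 5]

Answer: 5 5 8 5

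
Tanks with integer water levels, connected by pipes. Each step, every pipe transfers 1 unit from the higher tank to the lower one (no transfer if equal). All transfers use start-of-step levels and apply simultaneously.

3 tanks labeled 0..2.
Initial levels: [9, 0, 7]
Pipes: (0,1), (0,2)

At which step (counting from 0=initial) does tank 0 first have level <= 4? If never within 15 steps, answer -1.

Answer: 7

Derivation:
Step 1: flows [0->1,0->2] -> levels [7 1 8]
Step 2: flows [0->1,2->0] -> levels [7 2 7]
Step 3: flows [0->1,0=2] -> levels [6 3 7]
Step 4: flows [0->1,2->0] -> levels [6 4 6]
Step 5: flows [0->1,0=2] -> levels [5 5 6]
Step 6: flows [0=1,2->0] -> levels [6 5 5]
Step 7: flows [0->1,0->2] -> levels [4 6 6]
Tank 0 first reaches <=4 at step 7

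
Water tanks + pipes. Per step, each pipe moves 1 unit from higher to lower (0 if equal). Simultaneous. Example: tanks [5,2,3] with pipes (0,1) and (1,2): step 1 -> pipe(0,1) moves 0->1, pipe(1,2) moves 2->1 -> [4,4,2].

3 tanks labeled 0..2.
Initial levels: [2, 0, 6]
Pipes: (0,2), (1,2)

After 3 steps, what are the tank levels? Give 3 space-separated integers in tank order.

Answer: 3 2 3

Derivation:
Step 1: flows [2->0,2->1] -> levels [3 1 4]
Step 2: flows [2->0,2->1] -> levels [4 2 2]
Step 3: flows [0->2,1=2] -> levels [3 2 3]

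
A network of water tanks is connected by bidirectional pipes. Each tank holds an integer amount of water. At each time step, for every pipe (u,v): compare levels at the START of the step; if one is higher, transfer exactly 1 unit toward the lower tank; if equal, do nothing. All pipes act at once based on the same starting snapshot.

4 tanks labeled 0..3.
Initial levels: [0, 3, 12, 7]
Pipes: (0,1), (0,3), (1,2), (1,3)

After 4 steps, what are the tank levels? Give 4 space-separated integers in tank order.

Answer: 5 6 8 3

Derivation:
Step 1: flows [1->0,3->0,2->1,3->1] -> levels [2 4 11 5]
Step 2: flows [1->0,3->0,2->1,3->1] -> levels [4 5 10 3]
Step 3: flows [1->0,0->3,2->1,1->3] -> levels [4 4 9 5]
Step 4: flows [0=1,3->0,2->1,3->1] -> levels [5 6 8 3]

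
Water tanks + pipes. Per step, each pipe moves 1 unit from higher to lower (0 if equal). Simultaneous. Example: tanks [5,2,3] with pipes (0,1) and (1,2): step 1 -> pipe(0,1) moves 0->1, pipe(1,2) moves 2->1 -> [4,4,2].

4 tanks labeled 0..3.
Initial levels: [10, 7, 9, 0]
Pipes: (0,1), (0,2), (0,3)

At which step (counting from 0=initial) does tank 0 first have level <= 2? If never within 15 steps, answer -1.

Step 1: flows [0->1,0->2,0->3] -> levels [7 8 10 1]
Step 2: flows [1->0,2->0,0->3] -> levels [8 7 9 2]
Step 3: flows [0->1,2->0,0->3] -> levels [7 8 8 3]
Step 4: flows [1->0,2->0,0->3] -> levels [8 7 7 4]
Step 5: flows [0->1,0->2,0->3] -> levels [5 8 8 5]
Step 6: flows [1->0,2->0,0=3] -> levels [7 7 7 5]
Step 7: flows [0=1,0=2,0->3] -> levels [6 7 7 6]
Step 8: flows [1->0,2->0,0=3] -> levels [8 6 6 6]
Step 9: flows [0->1,0->2,0->3] -> levels [5 7 7 7]
Step 10: flows [1->0,2->0,3->0] -> levels [8 6 6 6]
  -> period-2 cycle (repeats step 8); tank 0 never drops to <=2
Tank 0 never reaches <=2 within 15 steps

Answer: -1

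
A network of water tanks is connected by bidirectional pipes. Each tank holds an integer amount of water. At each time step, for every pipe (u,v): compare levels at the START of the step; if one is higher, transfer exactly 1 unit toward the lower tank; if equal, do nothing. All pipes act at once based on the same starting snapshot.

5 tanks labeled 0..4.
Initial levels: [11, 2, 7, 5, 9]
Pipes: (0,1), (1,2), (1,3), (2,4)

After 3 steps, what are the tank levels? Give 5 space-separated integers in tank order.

Step 1: flows [0->1,2->1,3->1,4->2] -> levels [10 5 7 4 8]
Step 2: flows [0->1,2->1,1->3,4->2] -> levels [9 6 7 5 7]
Step 3: flows [0->1,2->1,1->3,2=4] -> levels [8 7 6 6 7]

Answer: 8 7 6 6 7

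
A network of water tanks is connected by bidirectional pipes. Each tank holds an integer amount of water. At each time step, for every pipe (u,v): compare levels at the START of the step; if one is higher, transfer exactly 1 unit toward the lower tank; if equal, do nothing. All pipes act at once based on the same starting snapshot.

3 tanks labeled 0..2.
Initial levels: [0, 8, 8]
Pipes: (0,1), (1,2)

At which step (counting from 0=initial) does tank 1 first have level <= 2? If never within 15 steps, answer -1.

Answer: -1

Derivation:
Step 1: flows [1->0,1=2] -> levels [1 7 8]
Step 2: flows [1->0,2->1] -> levels [2 7 7]
Step 3: flows [1->0,1=2] -> levels [3 6 7]
Step 4: flows [1->0,2->1] -> levels [4 6 6]
Step 5: flows [1->0,1=2] -> levels [5 5 6]
Step 6: flows [0=1,2->1] -> levels [5 6 5]
Step 7: flows [1->0,1->2] -> levels [6 4 6]
Step 8: flows [0->1,2->1] -> levels [5 6 5]
  -> period-2 cycle (repeats step 6); tank 1 never drops to <=2
Tank 1 never reaches <=2 within 15 steps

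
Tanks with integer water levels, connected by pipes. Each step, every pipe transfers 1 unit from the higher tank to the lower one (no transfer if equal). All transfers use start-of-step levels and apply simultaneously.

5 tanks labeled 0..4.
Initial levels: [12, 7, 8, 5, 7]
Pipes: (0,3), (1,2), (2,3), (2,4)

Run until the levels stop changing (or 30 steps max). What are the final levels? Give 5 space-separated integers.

Answer: 9 7 9 7 7

Derivation:
Step 1: flows [0->3,2->1,2->3,2->4] -> levels [11 8 5 7 8]
Step 2: flows [0->3,1->2,3->2,4->2] -> levels [10 7 8 7 7]
Step 3: flows [0->3,2->1,2->3,2->4] -> levels [9 8 5 9 8]
Step 4: flows [0=3,1->2,3->2,4->2] -> levels [9 7 8 8 7]
Step 5: flows [0->3,2->1,2=3,2->4] -> levels [8 8 6 9 8]
Step 6: flows [3->0,1->2,3->2,4->2] -> levels [9 7 9 7 7]
Step 7: flows [0->3,2->1,2->3,2->4] -> levels [8 8 6 9 8]
  -> period-2 cycle: step 7 state = step 5 state; never stabilizes
  -> state at step 30: (30-5) mod 2 = 1, same as step 6 -> [9 7 9 7 7]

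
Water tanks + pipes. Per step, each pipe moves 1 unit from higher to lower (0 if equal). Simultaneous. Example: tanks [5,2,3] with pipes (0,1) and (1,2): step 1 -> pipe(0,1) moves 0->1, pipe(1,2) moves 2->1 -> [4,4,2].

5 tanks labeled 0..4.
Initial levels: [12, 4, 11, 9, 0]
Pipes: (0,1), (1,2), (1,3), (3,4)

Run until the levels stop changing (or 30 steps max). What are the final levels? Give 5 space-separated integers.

Answer: 8 6 8 8 6

Derivation:
Step 1: flows [0->1,2->1,3->1,3->4] -> levels [11 7 10 7 1]
Step 2: flows [0->1,2->1,1=3,3->4] -> levels [10 9 9 6 2]
Step 3: flows [0->1,1=2,1->3,3->4] -> levels [9 9 9 6 3]
Step 4: flows [0=1,1=2,1->3,3->4] -> levels [9 8 9 6 4]
Step 5: flows [0->1,2->1,1->3,3->4] -> levels [8 9 8 6 5]
Step 6: flows [1->0,1->2,1->3,3->4] -> levels [9 6 9 6 6]
Step 7: flows [0->1,2->1,1=3,3=4] -> levels [8 8 8 6 6]
Step 8: flows [0=1,1=2,1->3,3=4] -> levels [8 7 8 7 6]
Step 9: flows [0->1,2->1,1=3,3->4] -> levels [7 9 7 6 7]
Step 10: flows [1->0,1->2,1->3,4->3] -> levels [8 6 8 8 6]
Step 11: flows [0->1,2->1,3->1,3->4] -> levels [7 9 7 6 7]
  -> period-2 cycle: step 11 state = step 9 state; never stabilizes
  -> state at step 30: (30-9) mod 2 = 1, same as step 10 -> [8 6 8 8 6]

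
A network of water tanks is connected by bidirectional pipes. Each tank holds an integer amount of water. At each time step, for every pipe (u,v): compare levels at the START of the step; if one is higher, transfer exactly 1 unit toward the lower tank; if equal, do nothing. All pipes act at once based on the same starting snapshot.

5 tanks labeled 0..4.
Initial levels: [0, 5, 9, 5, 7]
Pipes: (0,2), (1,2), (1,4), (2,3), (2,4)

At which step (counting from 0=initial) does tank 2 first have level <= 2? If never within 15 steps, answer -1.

Answer: -1

Derivation:
Step 1: flows [2->0,2->1,4->1,2->3,2->4] -> levels [1 7 5 6 7]
Step 2: flows [2->0,1->2,1=4,3->2,4->2] -> levels [2 6 7 5 6]
Step 3: flows [2->0,2->1,1=4,2->3,2->4] -> levels [3 7 3 6 7]
Step 4: flows [0=2,1->2,1=4,3->2,4->2] -> levels [3 6 6 5 6]
Step 5: flows [2->0,1=2,1=4,2->3,2=4] -> levels [4 6 4 6 6]
Step 6: flows [0=2,1->2,1=4,3->2,4->2] -> levels [4 5 7 5 5]
Step 7: flows [2->0,2->1,1=4,2->3,2->4] -> levels [5 6 3 6 6]
Step 8: flows [0->2,1->2,1=4,3->2,4->2] -> levels [4 5 7 5 5]
  -> period-2 cycle (repeats step 6); tank 2 never drops to <=2
Tank 2 never reaches <=2 within 15 steps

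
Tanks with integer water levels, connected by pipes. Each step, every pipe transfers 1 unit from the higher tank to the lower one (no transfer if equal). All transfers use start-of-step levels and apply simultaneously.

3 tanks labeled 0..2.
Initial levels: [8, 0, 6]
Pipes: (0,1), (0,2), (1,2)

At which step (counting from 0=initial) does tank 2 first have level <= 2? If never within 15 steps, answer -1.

Step 1: flows [0->1,0->2,2->1] -> levels [6 2 6]
Step 2: flows [0->1,0=2,2->1] -> levels [5 4 5]
Step 3: flows [0->1,0=2,2->1] -> levels [4 6 4]
Step 4: flows [1->0,0=2,1->2] -> levels [5 4 5]
  -> period-2 cycle (repeats step 2); tank 2 never drops to <=2
Tank 2 never reaches <=2 within 15 steps

Answer: -1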